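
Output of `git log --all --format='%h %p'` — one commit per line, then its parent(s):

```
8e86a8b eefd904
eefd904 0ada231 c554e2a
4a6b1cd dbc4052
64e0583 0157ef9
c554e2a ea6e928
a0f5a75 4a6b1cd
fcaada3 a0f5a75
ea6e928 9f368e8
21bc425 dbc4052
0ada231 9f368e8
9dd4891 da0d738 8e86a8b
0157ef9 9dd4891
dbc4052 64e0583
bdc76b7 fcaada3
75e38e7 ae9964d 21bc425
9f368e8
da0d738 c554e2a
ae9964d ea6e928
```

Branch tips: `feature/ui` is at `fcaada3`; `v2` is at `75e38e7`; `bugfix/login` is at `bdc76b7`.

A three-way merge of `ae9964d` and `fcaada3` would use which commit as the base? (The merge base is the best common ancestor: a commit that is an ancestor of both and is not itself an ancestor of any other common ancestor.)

Ancestors of ae9964d: {9f368e8, ae9964d, ea6e928}.
Ancestors of fcaada3: {0157ef9, 0ada231, 4a6b1cd, 64e0583, 8e86a8b, 9dd4891, 9f368e8, a0f5a75, c554e2a, da0d738, dbc4052, ea6e928, eefd904, fcaada3}.
Common ancestors: {9f368e8, ea6e928}.
Among these, ea6e928 is not an ancestor of any other common ancestor — it is the merge base.

ea6e928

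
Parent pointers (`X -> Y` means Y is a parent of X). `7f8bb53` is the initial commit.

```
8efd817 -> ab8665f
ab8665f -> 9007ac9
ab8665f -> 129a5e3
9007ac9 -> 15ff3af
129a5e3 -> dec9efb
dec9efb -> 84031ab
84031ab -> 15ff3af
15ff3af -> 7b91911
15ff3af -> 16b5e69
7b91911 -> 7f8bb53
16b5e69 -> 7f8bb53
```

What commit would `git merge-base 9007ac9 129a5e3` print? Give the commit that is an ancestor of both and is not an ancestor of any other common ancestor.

Ancestors of 9007ac9: {15ff3af, 16b5e69, 7b91911, 7f8bb53, 9007ac9}.
Ancestors of 129a5e3: {129a5e3, 15ff3af, 16b5e69, 7b91911, 7f8bb53, 84031ab, dec9efb}.
Common ancestors: {15ff3af, 16b5e69, 7b91911, 7f8bb53}.
Among these, 15ff3af is not an ancestor of any other common ancestor — it is the merge base.

15ff3af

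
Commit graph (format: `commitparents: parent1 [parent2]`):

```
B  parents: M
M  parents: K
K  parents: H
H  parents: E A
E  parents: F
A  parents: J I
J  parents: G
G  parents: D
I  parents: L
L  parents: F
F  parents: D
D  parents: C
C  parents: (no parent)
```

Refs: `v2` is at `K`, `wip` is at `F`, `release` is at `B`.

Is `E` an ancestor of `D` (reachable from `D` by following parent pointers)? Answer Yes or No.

Ancestors of D: {C, D}.
E is not in that set, so it is not an ancestor of D.

No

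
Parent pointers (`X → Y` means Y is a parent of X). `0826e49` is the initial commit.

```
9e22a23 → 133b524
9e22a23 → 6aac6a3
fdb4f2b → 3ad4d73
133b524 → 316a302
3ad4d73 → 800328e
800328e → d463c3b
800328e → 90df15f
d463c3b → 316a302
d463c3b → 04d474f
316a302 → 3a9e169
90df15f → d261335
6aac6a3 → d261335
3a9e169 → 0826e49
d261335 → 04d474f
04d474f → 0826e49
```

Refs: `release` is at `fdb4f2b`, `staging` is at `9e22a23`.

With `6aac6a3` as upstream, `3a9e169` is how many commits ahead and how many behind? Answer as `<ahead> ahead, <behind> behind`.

1 ahead, 3 behind

Reachable from 3a9e169: {0826e49, 3a9e169}.
Reachable from 6aac6a3: {04d474f, 0826e49, 6aac6a3, d261335}.
Only in 3a9e169's history (ahead): {3a9e169} — 1.
Only in 6aac6a3's history (behind): {04d474f, 6aac6a3, d261335} — 3.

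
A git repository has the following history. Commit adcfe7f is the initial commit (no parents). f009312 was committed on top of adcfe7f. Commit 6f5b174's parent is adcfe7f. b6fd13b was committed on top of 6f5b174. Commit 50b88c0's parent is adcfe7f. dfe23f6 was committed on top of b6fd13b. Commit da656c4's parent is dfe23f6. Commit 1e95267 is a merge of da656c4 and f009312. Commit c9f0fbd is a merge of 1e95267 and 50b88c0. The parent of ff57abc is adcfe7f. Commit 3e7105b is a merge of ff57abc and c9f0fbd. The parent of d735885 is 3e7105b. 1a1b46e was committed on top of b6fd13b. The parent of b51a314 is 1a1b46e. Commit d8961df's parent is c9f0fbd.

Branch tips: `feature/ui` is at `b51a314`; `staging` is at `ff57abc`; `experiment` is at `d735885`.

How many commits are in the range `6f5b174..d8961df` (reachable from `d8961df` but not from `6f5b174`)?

Reachable from d8961df: {1e95267, 50b88c0, 6f5b174, adcfe7f, b6fd13b, c9f0fbd, d8961df, da656c4, dfe23f6, f009312}.
Reachable from 6f5b174: {6f5b174, adcfe7f}.
In d8961df's history but not 6f5b174's: {1e95267, 50b88c0, b6fd13b, c9f0fbd, d8961df, da656c4, dfe23f6, f009312} — 8 commits.

8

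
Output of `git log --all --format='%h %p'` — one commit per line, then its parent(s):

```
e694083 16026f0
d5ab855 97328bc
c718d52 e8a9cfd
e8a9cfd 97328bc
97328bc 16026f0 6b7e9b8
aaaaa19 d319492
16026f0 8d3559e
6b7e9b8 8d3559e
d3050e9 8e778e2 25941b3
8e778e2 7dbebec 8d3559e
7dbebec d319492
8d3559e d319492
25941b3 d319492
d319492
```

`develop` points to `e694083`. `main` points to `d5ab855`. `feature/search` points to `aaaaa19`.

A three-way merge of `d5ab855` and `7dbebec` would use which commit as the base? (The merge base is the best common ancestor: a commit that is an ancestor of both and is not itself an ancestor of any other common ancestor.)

Ancestors of d5ab855: {16026f0, 6b7e9b8, 8d3559e, 97328bc, d319492, d5ab855}.
Ancestors of 7dbebec: {7dbebec, d319492}.
Common ancestors: {d319492}.
The only common ancestor is d319492, so it is the merge base.

d319492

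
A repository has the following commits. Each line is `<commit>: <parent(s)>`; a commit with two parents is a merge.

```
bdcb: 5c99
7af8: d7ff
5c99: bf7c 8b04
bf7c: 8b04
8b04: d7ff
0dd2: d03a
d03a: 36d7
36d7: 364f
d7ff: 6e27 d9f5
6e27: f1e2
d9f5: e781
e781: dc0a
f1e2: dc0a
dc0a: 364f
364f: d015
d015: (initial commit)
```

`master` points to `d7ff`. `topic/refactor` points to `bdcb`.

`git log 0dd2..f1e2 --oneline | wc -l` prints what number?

2

Reachable from f1e2: {364f, d015, dc0a, f1e2}.
Reachable from 0dd2: {0dd2, 364f, 36d7, d015, d03a}.
In f1e2's history but not 0dd2's: {dc0a, f1e2} — 2 commits.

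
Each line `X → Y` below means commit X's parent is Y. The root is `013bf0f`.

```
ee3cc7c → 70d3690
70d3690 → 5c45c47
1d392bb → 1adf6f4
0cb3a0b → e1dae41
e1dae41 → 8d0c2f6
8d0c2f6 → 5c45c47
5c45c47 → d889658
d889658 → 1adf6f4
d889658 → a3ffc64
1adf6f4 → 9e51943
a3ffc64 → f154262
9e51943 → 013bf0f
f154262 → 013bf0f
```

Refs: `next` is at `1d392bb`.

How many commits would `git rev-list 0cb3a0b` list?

Walking parent pointers from 0cb3a0b: reachable set = {013bf0f, 0cb3a0b, 1adf6f4, 5c45c47, 8d0c2f6, 9e51943, a3ffc64, d889658, e1dae41, f154262}.
That is 10 commits.

10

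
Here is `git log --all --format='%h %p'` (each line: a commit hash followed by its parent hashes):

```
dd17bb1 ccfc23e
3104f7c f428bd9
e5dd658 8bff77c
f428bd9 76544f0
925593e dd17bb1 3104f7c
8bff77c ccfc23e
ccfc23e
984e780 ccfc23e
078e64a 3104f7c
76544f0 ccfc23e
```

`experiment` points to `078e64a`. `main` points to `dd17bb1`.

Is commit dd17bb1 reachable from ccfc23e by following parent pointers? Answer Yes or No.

No

Ancestors of ccfc23e: {ccfc23e}.
dd17bb1 is not in that set, so it is not an ancestor of ccfc23e.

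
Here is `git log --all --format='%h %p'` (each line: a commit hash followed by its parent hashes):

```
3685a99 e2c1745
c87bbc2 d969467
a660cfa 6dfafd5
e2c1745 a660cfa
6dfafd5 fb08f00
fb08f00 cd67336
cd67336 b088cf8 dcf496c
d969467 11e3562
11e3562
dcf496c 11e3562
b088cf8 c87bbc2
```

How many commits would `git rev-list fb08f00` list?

Walking parent pointers from fb08f00: reachable set = {11e3562, b088cf8, c87bbc2, cd67336, d969467, dcf496c, fb08f00}.
That is 7 commits.

7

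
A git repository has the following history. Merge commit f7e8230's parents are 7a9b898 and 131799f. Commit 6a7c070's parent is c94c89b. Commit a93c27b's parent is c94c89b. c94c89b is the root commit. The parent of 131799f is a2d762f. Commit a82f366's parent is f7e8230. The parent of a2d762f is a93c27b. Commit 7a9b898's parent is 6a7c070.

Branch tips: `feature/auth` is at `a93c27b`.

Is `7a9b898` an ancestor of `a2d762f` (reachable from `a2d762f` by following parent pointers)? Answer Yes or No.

Ancestors of a2d762f: {a2d762f, a93c27b, c94c89b}.
7a9b898 is not in that set, so it is not an ancestor of a2d762f.

No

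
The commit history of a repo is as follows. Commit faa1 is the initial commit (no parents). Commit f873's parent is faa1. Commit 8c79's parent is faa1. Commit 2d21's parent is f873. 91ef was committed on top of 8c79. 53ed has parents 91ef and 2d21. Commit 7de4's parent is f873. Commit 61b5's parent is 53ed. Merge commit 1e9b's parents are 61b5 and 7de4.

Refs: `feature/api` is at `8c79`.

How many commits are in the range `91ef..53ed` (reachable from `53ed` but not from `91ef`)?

Reachable from 53ed: {2d21, 53ed, 8c79, 91ef, f873, faa1}.
Reachable from 91ef: {8c79, 91ef, faa1}.
In 53ed's history but not 91ef's: {2d21, 53ed, f873} — 3 commits.

3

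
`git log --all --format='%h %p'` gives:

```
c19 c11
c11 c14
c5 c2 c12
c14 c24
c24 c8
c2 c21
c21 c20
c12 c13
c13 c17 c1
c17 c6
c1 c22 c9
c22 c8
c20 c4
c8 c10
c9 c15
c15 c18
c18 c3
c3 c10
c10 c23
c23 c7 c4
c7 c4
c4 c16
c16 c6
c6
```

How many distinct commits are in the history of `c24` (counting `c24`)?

Walking parent pointers from c24: reachable set = {c10, c16, c23, c24, c4, c6, c7, c8}.
That is 8 commits.

8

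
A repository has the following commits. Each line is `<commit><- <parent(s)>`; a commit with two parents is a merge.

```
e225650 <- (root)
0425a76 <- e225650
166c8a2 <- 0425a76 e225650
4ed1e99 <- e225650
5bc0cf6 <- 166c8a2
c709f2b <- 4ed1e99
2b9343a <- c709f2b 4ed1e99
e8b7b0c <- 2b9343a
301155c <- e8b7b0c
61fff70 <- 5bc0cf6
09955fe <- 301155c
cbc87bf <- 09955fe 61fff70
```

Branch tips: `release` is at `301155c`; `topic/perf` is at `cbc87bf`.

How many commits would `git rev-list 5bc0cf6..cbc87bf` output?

Reachable from cbc87bf: {0425a76, 09955fe, 166c8a2, 2b9343a, 301155c, 4ed1e99, 5bc0cf6, 61fff70, c709f2b, cbc87bf, e225650, e8b7b0c}.
Reachable from 5bc0cf6: {0425a76, 166c8a2, 5bc0cf6, e225650}.
In cbc87bf's history but not 5bc0cf6's: {09955fe, 2b9343a, 301155c, 4ed1e99, 61fff70, c709f2b, cbc87bf, e8b7b0c} — 8 commits.

8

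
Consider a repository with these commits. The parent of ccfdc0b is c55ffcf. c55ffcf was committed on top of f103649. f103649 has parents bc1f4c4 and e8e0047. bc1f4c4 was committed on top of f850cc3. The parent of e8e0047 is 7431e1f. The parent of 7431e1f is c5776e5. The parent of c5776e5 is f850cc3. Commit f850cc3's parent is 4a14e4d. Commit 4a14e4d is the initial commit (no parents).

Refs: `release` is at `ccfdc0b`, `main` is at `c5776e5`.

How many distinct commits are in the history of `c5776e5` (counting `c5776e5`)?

3

Walking parent pointers from c5776e5: reachable set = {4a14e4d, c5776e5, f850cc3}.
That is 3 commits.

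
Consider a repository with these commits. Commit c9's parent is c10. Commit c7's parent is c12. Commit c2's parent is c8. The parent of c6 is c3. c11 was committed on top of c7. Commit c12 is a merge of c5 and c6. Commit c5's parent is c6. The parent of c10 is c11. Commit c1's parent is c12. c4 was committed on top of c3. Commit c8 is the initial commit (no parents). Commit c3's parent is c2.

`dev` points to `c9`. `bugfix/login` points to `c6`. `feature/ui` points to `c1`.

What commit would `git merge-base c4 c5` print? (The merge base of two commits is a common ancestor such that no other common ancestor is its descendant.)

c3

Ancestors of c4: {c2, c3, c4, c8}.
Ancestors of c5: {c2, c3, c5, c6, c8}.
Common ancestors: {c2, c3, c8}.
Among these, c3 is not an ancestor of any other common ancestor — it is the merge base.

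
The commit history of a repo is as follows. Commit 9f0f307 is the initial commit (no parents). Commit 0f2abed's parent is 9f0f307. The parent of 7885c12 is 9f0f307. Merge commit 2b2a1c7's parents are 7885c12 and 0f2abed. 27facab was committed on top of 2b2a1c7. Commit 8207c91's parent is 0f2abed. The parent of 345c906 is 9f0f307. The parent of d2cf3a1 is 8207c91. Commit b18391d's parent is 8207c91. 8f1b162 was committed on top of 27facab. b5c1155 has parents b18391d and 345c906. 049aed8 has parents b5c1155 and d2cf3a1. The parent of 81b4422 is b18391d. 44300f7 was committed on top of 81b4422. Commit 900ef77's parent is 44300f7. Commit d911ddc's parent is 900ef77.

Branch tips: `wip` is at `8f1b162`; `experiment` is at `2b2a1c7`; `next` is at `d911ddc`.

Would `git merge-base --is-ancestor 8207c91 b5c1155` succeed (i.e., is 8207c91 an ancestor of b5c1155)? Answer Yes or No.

Yes

Ancestors of b5c1155 (commits reachable by following parents): {0f2abed, 345c906, 8207c91, 9f0f307, b18391d, b5c1155}.
8207c91 is in that set, so it is an ancestor of b5c1155.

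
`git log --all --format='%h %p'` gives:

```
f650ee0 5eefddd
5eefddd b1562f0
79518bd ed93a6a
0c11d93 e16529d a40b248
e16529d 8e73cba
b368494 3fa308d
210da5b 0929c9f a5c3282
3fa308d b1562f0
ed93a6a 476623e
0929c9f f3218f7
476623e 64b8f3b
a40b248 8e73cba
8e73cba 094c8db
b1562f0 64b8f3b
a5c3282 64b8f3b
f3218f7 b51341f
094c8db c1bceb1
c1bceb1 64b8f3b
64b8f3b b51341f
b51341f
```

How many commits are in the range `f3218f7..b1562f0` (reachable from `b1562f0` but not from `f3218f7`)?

2

Reachable from b1562f0: {64b8f3b, b1562f0, b51341f}.
Reachable from f3218f7: {b51341f, f3218f7}.
In b1562f0's history but not f3218f7's: {64b8f3b, b1562f0} — 2 commits.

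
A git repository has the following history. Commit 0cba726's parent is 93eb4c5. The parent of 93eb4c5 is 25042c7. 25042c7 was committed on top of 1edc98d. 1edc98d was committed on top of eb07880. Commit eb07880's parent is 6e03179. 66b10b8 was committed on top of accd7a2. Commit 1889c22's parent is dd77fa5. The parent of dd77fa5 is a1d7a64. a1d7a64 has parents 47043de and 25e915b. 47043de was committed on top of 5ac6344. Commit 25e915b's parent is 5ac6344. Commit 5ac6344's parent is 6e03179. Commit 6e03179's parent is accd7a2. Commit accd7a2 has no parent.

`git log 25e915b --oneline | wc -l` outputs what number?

Walking parent pointers from 25e915b: reachable set = {25e915b, 5ac6344, 6e03179, accd7a2}.
That is 4 commits.

4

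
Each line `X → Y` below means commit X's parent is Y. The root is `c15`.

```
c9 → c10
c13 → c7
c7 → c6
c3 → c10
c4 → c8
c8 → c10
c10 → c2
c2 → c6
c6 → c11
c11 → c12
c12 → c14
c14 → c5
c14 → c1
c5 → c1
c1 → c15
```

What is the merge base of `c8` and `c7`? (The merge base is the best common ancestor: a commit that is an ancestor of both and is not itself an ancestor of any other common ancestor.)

c6

Ancestors of c8: {c1, c10, c11, c12, c14, c15, c2, c5, c6, c8}.
Ancestors of c7: {c1, c11, c12, c14, c15, c5, c6, c7}.
Common ancestors: {c1, c11, c12, c14, c15, c5, c6}.
Among these, c6 is not an ancestor of any other common ancestor — it is the merge base.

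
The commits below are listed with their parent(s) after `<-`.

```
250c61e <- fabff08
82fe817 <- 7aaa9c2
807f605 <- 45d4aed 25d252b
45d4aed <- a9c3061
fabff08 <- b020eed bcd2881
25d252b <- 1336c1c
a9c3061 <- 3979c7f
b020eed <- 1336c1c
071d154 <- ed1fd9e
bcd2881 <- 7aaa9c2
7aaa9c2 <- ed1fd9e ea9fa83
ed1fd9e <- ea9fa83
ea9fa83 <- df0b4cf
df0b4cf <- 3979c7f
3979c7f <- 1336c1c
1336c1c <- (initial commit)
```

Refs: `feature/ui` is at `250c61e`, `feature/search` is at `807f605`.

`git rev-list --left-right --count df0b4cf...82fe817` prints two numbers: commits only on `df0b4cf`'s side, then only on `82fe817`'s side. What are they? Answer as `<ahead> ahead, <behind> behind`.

Reachable from df0b4cf: {1336c1c, 3979c7f, df0b4cf}.
Reachable from 82fe817: {1336c1c, 3979c7f, 7aaa9c2, 82fe817, df0b4cf, ea9fa83, ed1fd9e}.
Only in df0b4cf's history (ahead): {} — 0.
Only in 82fe817's history (behind): {7aaa9c2, 82fe817, ea9fa83, ed1fd9e} — 4.

0 ahead, 4 behind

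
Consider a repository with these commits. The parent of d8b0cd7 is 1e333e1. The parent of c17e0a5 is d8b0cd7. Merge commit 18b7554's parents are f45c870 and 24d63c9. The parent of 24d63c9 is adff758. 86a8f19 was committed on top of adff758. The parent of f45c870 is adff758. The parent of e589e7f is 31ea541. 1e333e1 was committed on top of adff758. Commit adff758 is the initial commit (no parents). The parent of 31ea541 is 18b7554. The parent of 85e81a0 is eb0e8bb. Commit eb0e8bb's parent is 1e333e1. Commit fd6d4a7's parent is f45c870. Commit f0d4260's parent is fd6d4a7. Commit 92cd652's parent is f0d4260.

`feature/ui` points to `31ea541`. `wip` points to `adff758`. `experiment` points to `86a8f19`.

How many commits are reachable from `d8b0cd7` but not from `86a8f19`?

Reachable from d8b0cd7: {1e333e1, adff758, d8b0cd7}.
Reachable from 86a8f19: {86a8f19, adff758}.
In d8b0cd7's history but not 86a8f19's: {1e333e1, d8b0cd7} — 2 commits.

2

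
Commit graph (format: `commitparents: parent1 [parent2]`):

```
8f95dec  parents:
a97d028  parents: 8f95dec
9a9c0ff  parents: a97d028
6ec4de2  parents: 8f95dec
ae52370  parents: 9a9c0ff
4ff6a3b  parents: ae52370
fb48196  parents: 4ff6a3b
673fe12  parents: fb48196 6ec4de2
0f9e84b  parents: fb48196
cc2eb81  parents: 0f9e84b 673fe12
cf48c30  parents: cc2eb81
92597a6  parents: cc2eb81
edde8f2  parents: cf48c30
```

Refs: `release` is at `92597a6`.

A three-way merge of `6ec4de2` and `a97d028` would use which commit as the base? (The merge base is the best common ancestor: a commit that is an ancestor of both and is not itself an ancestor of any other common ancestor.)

8f95dec

Ancestors of 6ec4de2: {6ec4de2, 8f95dec}.
Ancestors of a97d028: {8f95dec, a97d028}.
Common ancestors: {8f95dec}.
The only common ancestor is 8f95dec, so it is the merge base.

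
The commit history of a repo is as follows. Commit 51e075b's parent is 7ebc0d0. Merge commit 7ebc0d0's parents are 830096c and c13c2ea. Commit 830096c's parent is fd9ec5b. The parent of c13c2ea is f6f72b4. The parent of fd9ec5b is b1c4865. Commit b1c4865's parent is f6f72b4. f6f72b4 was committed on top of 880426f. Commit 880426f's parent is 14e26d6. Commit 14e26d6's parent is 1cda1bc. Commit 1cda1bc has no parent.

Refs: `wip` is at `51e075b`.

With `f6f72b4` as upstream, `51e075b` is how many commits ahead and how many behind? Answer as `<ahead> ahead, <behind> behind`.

6 ahead, 0 behind

Reachable from 51e075b: {14e26d6, 1cda1bc, 51e075b, 7ebc0d0, 830096c, 880426f, b1c4865, c13c2ea, f6f72b4, fd9ec5b}.
Reachable from f6f72b4: {14e26d6, 1cda1bc, 880426f, f6f72b4}.
Only in 51e075b's history (ahead): {51e075b, 7ebc0d0, 830096c, b1c4865, c13c2ea, fd9ec5b} — 6.
Only in f6f72b4's history (behind): {} — 0.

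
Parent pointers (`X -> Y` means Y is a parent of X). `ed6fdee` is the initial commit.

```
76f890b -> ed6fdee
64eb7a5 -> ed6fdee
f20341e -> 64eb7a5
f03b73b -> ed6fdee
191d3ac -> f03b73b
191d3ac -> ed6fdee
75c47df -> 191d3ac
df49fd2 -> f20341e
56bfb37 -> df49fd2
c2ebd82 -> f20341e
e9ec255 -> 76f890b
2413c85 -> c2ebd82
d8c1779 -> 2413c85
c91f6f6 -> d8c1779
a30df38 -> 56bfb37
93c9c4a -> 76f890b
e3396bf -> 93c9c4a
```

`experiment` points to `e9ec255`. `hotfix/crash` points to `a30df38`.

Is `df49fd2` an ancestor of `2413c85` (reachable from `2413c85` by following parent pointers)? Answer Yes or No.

Ancestors of 2413c85: {2413c85, 64eb7a5, c2ebd82, ed6fdee, f20341e}.
df49fd2 is not in that set, so it is not an ancestor of 2413c85.

No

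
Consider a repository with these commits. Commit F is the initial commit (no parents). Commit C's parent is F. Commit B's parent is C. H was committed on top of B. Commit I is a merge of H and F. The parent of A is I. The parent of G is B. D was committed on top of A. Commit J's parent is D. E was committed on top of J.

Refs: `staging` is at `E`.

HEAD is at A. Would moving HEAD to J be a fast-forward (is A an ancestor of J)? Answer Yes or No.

Yes

A fast-forward from A to J is possible iff A is an ancestor of J.
Ancestors of J: {A, B, C, D, F, H, I, J}.
A is among them, so fast-forward is possible.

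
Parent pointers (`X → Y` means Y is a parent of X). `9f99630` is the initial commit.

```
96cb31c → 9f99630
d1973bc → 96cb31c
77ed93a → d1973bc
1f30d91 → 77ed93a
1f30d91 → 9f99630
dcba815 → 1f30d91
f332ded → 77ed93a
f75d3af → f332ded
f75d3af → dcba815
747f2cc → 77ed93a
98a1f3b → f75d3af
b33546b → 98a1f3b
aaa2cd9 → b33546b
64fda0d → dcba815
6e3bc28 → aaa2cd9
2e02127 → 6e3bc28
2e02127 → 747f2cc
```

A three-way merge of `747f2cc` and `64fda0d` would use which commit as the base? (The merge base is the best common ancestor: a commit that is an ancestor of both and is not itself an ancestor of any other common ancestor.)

77ed93a

Ancestors of 747f2cc: {747f2cc, 77ed93a, 96cb31c, 9f99630, d1973bc}.
Ancestors of 64fda0d: {1f30d91, 64fda0d, 77ed93a, 96cb31c, 9f99630, d1973bc, dcba815}.
Common ancestors: {77ed93a, 96cb31c, 9f99630, d1973bc}.
Among these, 77ed93a is not an ancestor of any other common ancestor — it is the merge base.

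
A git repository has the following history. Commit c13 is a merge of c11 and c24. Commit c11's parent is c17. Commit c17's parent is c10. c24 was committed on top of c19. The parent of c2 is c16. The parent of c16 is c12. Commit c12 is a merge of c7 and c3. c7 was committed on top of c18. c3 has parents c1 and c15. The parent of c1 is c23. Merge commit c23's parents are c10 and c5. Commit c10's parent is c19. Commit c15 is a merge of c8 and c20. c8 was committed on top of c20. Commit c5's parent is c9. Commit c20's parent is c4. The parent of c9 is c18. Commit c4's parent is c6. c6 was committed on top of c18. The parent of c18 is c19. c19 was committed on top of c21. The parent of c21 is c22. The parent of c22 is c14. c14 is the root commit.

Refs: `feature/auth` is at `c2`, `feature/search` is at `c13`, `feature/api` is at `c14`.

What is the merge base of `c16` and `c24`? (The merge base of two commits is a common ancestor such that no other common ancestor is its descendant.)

Ancestors of c16: {c1, c10, c12, c14, c15, c16, c18, c19, c20, c21, c22, c23, c3, c4, c5, c6, c7, c8, c9}.
Ancestors of c24: {c14, c19, c21, c22, c24}.
Common ancestors: {c14, c19, c21, c22}.
Among these, c19 is not an ancestor of any other common ancestor — it is the merge base.

c19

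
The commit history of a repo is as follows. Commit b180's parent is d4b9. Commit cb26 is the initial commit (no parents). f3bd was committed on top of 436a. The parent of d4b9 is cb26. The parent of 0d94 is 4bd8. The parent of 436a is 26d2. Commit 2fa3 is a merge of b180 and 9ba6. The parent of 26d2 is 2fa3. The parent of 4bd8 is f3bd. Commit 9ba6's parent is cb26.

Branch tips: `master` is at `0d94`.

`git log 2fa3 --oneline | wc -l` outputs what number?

5

Walking parent pointers from 2fa3: reachable set = {2fa3, 9ba6, b180, cb26, d4b9}.
That is 5 commits.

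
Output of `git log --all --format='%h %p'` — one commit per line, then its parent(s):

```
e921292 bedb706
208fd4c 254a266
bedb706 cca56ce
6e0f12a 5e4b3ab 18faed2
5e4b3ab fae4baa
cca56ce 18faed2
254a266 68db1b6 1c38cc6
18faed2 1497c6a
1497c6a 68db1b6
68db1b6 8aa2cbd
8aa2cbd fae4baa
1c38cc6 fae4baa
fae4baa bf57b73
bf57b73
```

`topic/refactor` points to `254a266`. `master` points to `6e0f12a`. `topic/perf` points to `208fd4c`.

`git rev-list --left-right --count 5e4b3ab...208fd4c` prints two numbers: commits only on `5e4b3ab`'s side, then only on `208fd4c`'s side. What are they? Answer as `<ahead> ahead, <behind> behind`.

1 ahead, 5 behind

Reachable from 5e4b3ab: {5e4b3ab, bf57b73, fae4baa}.
Reachable from 208fd4c: {1c38cc6, 208fd4c, 254a266, 68db1b6, 8aa2cbd, bf57b73, fae4baa}.
Only in 5e4b3ab's history (ahead): {5e4b3ab} — 1.
Only in 208fd4c's history (behind): {1c38cc6, 208fd4c, 254a266, 68db1b6, 8aa2cbd} — 5.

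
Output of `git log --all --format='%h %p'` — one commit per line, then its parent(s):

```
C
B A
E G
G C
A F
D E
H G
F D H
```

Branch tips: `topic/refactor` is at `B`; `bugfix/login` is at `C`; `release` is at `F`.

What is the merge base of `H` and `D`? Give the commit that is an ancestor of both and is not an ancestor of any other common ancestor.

Ancestors of H: {C, G, H}.
Ancestors of D: {C, D, E, G}.
Common ancestors: {C, G}.
Among these, G is not an ancestor of any other common ancestor — it is the merge base.

G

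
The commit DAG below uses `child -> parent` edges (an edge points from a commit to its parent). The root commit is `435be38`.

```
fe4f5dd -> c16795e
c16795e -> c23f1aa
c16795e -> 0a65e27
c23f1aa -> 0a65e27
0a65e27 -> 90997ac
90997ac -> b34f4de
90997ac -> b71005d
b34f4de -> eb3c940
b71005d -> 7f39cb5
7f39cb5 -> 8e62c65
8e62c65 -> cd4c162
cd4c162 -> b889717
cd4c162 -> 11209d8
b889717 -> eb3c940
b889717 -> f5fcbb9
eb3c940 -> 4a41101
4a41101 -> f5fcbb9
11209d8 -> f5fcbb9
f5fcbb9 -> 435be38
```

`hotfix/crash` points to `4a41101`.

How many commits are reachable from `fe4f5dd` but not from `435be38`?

15

Reachable from fe4f5dd: {0a65e27, 11209d8, 435be38, 4a41101, 7f39cb5, 8e62c65, 90997ac, b34f4de, b71005d, b889717, c16795e, c23f1aa, cd4c162, eb3c940, f5fcbb9, fe4f5dd}.
Reachable from 435be38: {435be38}.
In fe4f5dd's history but not 435be38's: {0a65e27, 11209d8, 4a41101, 7f39cb5, 8e62c65, 90997ac, b34f4de, b71005d, b889717, c16795e, c23f1aa, cd4c162, eb3c940, f5fcbb9, fe4f5dd} — 15 commits.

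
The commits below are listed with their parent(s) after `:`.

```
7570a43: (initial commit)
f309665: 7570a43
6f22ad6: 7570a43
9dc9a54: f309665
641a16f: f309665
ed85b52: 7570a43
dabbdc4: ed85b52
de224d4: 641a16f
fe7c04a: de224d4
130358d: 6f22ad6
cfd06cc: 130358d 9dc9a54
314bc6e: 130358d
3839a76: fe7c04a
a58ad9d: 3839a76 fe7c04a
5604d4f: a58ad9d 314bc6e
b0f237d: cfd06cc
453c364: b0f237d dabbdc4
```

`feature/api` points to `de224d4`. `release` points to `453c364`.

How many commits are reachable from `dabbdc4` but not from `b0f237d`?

2

Reachable from dabbdc4: {7570a43, dabbdc4, ed85b52}.
Reachable from b0f237d: {130358d, 6f22ad6, 7570a43, 9dc9a54, b0f237d, cfd06cc, f309665}.
In dabbdc4's history but not b0f237d's: {dabbdc4, ed85b52} — 2 commits.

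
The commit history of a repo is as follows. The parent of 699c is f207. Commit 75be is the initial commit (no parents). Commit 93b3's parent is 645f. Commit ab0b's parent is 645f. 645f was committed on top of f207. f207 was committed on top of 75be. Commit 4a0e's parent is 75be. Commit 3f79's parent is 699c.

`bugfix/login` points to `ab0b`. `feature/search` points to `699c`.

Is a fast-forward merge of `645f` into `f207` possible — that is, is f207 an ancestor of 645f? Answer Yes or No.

Yes

A fast-forward from f207 to 645f is possible iff f207 is an ancestor of 645f.
Ancestors of 645f: {645f, 75be, f207}.
f207 is among them, so fast-forward is possible.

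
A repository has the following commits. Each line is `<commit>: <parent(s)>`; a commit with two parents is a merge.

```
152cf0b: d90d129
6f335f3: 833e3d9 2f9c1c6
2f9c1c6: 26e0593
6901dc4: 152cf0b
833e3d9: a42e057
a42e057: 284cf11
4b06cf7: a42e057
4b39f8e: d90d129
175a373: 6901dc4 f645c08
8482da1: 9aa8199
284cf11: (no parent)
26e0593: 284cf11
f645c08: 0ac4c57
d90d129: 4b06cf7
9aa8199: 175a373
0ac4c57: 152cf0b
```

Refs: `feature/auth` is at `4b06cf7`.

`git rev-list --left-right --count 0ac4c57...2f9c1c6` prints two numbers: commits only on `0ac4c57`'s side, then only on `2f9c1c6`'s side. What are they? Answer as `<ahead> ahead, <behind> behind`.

Reachable from 0ac4c57: {0ac4c57, 152cf0b, 284cf11, 4b06cf7, a42e057, d90d129}.
Reachable from 2f9c1c6: {26e0593, 284cf11, 2f9c1c6}.
Only in 0ac4c57's history (ahead): {0ac4c57, 152cf0b, 4b06cf7, a42e057, d90d129} — 5.
Only in 2f9c1c6's history (behind): {26e0593, 2f9c1c6} — 2.

5 ahead, 2 behind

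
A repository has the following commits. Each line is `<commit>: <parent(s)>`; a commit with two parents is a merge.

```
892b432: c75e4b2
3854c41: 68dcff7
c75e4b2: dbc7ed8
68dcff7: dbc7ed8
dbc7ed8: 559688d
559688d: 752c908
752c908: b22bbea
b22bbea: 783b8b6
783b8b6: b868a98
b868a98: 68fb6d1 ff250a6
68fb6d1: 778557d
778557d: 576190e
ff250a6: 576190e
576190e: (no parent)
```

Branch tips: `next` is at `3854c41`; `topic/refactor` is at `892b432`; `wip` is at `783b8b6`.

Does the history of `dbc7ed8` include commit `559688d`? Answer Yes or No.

Yes

Ancestors of dbc7ed8 (commits reachable by following parents): {559688d, 576190e, 68fb6d1, 752c908, 778557d, 783b8b6, b22bbea, b868a98, dbc7ed8, ff250a6}.
559688d is in that set, so it is an ancestor of dbc7ed8.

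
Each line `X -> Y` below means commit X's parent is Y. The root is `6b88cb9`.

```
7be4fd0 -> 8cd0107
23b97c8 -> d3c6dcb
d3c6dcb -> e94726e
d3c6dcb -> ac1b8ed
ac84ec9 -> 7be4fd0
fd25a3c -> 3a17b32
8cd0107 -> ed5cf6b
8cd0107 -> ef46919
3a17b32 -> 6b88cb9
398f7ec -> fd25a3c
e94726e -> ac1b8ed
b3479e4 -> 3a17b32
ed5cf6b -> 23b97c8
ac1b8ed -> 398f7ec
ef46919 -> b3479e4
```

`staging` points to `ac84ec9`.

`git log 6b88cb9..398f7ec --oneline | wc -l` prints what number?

3

Reachable from 398f7ec: {398f7ec, 3a17b32, 6b88cb9, fd25a3c}.
Reachable from 6b88cb9: {6b88cb9}.
In 398f7ec's history but not 6b88cb9's: {398f7ec, 3a17b32, fd25a3c} — 3 commits.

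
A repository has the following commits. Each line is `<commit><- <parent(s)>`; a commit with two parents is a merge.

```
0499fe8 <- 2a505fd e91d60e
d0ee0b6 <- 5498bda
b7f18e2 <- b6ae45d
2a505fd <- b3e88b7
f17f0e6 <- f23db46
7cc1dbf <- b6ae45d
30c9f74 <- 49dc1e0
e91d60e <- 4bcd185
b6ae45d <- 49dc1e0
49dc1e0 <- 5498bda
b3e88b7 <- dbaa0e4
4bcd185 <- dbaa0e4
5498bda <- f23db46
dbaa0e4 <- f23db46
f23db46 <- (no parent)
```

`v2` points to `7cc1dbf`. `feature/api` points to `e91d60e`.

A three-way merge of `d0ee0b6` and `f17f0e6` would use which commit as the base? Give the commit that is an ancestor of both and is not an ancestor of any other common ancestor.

f23db46

Ancestors of d0ee0b6: {5498bda, d0ee0b6, f23db46}.
Ancestors of f17f0e6: {f17f0e6, f23db46}.
Common ancestors: {f23db46}.
The only common ancestor is f23db46, so it is the merge base.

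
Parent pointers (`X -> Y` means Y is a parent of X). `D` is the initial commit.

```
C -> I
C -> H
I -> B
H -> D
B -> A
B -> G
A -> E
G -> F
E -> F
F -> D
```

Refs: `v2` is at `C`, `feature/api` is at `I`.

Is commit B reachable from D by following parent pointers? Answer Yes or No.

Ancestors of D: {D}.
B is not in that set, so it is not an ancestor of D.

No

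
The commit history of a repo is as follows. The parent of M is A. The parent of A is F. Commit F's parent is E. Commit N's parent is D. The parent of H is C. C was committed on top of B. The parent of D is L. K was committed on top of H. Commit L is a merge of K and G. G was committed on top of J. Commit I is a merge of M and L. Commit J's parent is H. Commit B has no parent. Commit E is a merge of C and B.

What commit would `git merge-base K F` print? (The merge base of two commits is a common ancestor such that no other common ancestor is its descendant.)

C

Ancestors of K: {B, C, H, K}.
Ancestors of F: {B, C, E, F}.
Common ancestors: {B, C}.
Among these, C is not an ancestor of any other common ancestor — it is the merge base.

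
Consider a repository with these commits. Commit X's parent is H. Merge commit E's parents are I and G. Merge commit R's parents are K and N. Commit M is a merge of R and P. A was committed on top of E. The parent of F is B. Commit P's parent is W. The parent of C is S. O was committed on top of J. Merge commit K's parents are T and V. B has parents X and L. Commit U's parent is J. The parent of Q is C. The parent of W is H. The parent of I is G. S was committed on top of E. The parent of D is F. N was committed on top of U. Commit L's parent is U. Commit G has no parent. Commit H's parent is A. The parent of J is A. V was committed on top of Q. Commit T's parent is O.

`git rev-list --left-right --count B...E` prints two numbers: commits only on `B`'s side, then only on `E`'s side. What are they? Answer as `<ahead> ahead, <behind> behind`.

Reachable from B: {A, B, E, G, H, I, J, L, U, X}.
Reachable from E: {E, G, I}.
Only in B's history (ahead): {A, B, H, J, L, U, X} — 7.
Only in E's history (behind): {} — 0.

7 ahead, 0 behind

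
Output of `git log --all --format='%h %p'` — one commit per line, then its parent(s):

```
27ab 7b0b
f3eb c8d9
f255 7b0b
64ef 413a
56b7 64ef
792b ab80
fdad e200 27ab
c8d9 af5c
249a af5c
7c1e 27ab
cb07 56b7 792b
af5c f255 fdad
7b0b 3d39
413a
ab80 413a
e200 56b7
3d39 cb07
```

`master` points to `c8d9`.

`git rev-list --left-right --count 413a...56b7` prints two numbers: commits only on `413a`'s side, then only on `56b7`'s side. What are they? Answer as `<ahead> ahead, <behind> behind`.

Reachable from 413a: {413a}.
Reachable from 56b7: {413a, 56b7, 64ef}.
Only in 413a's history (ahead): {} — 0.
Only in 56b7's history (behind): {56b7, 64ef} — 2.

0 ahead, 2 behind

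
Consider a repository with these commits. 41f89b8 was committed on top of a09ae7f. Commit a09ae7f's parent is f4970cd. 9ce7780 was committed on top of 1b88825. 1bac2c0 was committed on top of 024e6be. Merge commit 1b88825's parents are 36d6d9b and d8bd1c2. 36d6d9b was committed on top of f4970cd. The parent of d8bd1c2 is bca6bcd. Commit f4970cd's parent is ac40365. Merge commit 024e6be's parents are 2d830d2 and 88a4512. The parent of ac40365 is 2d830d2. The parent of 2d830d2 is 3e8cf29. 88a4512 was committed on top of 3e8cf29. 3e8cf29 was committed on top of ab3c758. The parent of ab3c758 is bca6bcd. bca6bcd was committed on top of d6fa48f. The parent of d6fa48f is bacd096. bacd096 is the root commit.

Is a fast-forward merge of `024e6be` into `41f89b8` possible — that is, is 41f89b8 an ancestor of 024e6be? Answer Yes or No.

No

A fast-forward from 41f89b8 to 024e6be is possible iff 41f89b8 is an ancestor of 024e6be.
Ancestors of 024e6be: {024e6be, 2d830d2, 3e8cf29, 88a4512, ab3c758, bacd096, bca6bcd, d6fa48f}.
41f89b8 is not among them, so fast-forward is not possible.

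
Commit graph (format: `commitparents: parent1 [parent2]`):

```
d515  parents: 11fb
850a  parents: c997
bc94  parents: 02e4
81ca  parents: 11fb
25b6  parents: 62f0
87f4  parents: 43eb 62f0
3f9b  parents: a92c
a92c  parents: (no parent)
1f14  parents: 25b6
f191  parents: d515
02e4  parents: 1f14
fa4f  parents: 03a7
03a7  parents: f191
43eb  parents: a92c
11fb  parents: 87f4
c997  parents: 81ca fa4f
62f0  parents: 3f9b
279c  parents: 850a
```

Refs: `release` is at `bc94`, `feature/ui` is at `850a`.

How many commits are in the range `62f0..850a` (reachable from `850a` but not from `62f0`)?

Reachable from 850a: {03a7, 11fb, 3f9b, 43eb, 62f0, 81ca, 850a, 87f4, a92c, c997, d515, f191, fa4f}.
Reachable from 62f0: {3f9b, 62f0, a92c}.
In 850a's history but not 62f0's: {03a7, 11fb, 43eb, 81ca, 850a, 87f4, c997, d515, f191, fa4f} — 10 commits.

10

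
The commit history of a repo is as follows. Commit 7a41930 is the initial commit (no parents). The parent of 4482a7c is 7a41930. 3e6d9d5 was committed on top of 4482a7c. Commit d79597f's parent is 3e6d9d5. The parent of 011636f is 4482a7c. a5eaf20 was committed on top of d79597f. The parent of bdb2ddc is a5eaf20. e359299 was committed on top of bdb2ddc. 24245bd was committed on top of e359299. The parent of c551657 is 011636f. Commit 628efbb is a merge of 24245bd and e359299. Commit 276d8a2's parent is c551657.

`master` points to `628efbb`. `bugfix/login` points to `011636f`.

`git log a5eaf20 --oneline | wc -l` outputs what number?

Walking parent pointers from a5eaf20: reachable set = {3e6d9d5, 4482a7c, 7a41930, a5eaf20, d79597f}.
That is 5 commits.

5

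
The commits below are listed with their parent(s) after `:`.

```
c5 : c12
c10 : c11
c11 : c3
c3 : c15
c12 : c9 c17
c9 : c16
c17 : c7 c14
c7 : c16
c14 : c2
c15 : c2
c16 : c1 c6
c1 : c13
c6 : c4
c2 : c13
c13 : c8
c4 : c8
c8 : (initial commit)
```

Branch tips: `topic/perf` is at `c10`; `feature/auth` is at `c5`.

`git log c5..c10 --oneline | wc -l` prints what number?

4

Reachable from c10: {c10, c11, c13, c15, c2, c3, c8}.
Reachable from c5: {c1, c12, c13, c14, c16, c17, c2, c4, c5, c6, c7, c8, c9}.
In c10's history but not c5's: {c10, c11, c15, c3} — 4 commits.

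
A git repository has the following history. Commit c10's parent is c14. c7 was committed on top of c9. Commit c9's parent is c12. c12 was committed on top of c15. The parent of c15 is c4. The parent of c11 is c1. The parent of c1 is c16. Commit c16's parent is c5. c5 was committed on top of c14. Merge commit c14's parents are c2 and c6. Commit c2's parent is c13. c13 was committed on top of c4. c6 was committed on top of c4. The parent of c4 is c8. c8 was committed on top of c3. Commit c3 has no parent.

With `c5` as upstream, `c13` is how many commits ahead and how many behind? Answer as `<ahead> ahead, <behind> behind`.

0 ahead, 4 behind

Reachable from c13: {c13, c3, c4, c8}.
Reachable from c5: {c13, c14, c2, c3, c4, c5, c6, c8}.
Only in c13's history (ahead): {} — 0.
Only in c5's history (behind): {c14, c2, c5, c6} — 4.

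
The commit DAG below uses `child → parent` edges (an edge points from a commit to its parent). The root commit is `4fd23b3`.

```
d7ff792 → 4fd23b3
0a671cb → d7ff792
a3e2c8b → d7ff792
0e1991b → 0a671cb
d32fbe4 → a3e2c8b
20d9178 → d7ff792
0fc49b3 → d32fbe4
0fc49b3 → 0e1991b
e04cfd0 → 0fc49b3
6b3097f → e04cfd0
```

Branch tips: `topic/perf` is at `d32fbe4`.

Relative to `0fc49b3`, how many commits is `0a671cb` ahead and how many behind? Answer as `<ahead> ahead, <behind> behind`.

Reachable from 0a671cb: {0a671cb, 4fd23b3, d7ff792}.
Reachable from 0fc49b3: {0a671cb, 0e1991b, 0fc49b3, 4fd23b3, a3e2c8b, d32fbe4, d7ff792}.
Only in 0a671cb's history (ahead): {} — 0.
Only in 0fc49b3's history (behind): {0e1991b, 0fc49b3, a3e2c8b, d32fbe4} — 4.

0 ahead, 4 behind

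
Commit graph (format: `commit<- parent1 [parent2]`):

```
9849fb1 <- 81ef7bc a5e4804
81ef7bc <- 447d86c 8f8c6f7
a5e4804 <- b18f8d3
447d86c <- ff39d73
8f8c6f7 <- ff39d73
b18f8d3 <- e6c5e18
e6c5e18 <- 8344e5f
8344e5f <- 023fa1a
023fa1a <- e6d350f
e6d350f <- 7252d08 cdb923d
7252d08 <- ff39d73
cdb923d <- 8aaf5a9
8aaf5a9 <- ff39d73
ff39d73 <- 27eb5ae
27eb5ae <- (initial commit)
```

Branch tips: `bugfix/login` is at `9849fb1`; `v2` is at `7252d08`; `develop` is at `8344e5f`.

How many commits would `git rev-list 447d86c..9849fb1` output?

Reachable from 9849fb1: {023fa1a, 27eb5ae, 447d86c, 7252d08, 81ef7bc, 8344e5f, 8aaf5a9, 8f8c6f7, 9849fb1, a5e4804, b18f8d3, cdb923d, e6c5e18, e6d350f, ff39d73}.
Reachable from 447d86c: {27eb5ae, 447d86c, ff39d73}.
In 9849fb1's history but not 447d86c's: {023fa1a, 7252d08, 81ef7bc, 8344e5f, 8aaf5a9, 8f8c6f7, 9849fb1, a5e4804, b18f8d3, cdb923d, e6c5e18, e6d350f} — 12 commits.

12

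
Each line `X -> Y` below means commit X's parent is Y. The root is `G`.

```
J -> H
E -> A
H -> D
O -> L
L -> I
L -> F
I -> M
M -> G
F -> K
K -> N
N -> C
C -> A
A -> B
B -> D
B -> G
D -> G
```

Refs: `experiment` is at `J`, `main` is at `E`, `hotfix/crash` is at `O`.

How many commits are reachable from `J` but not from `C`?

2

Reachable from J: {D, G, H, J}.
Reachable from C: {A, B, C, D, G}.
In J's history but not C's: {H, J} — 2 commits.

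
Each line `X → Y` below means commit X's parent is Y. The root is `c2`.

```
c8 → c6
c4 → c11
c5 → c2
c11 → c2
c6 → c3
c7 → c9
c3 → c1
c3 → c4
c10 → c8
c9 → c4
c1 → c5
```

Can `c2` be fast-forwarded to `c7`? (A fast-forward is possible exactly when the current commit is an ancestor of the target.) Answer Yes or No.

A fast-forward from c2 to c7 is possible iff c2 is an ancestor of c7.
Ancestors of c7: {c11, c2, c4, c7, c9}.
c2 is among them, so fast-forward is possible.

Yes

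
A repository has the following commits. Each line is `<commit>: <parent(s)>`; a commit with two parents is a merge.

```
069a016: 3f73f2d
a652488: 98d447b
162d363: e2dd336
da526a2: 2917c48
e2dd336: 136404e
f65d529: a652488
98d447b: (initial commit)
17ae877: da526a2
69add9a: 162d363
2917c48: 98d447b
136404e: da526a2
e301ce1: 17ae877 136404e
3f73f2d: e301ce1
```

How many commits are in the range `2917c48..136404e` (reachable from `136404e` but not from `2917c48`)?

2

Reachable from 136404e: {136404e, 2917c48, 98d447b, da526a2}.
Reachable from 2917c48: {2917c48, 98d447b}.
In 136404e's history but not 2917c48's: {136404e, da526a2} — 2 commits.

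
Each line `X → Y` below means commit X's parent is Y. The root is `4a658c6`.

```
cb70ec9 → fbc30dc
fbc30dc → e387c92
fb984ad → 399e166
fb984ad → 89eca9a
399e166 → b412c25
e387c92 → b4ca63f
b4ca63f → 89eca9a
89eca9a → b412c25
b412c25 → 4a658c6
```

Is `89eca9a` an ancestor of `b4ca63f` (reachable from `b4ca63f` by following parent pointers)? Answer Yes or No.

Ancestors of b4ca63f (commits reachable by following parents): {4a658c6, 89eca9a, b412c25, b4ca63f}.
89eca9a is in that set, so it is an ancestor of b4ca63f.

Yes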